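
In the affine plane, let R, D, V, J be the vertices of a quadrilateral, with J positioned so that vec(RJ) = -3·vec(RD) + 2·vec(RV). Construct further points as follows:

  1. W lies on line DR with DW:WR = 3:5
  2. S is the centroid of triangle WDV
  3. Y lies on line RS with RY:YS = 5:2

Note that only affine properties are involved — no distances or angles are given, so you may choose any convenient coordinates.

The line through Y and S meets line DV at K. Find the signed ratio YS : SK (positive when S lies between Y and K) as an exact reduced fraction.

YS:SK = 2

Work in coordinates with R = (0, 0), D = (1, 0), V = (0, 1), J = (-3, 2).
1. W lies on line DR with DW:WR = 3:5 ⇒ W = (5/8, 0)
2. S is the centroid of triangle WDV ⇒ S = (13/24, 1/3)
3. Y lies on line RS with RY:YS = 5:2 ⇒ Y = (65/168, 5/21)
line YS meets DV at K = (13/21, 8/21)
S = Y + t·(K−Y) with t = 2/3, so YS:SK = 2/3:1/3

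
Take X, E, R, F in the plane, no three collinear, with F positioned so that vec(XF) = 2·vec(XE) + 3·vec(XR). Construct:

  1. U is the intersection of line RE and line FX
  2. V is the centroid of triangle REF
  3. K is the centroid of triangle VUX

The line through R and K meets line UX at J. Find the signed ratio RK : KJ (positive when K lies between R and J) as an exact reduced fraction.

Choose coordinates X = (0, 0), E = (1, 0), R = (0, 1), F = (2, 3).
1. U is the intersection of line RE and line FX ⇒ U = (2/5, 3/5)
2. V is the centroid of triangle REF ⇒ V = (1, 4/3)
3. K is the centroid of triangle VUX ⇒ K = (7/15, 29/45)
line RK meets UX at J = (42/95, 63/95)
K = R + t·(J−R) with t = 19/18, so RK:KJ = 19/18:-1/18

RK:KJ = -19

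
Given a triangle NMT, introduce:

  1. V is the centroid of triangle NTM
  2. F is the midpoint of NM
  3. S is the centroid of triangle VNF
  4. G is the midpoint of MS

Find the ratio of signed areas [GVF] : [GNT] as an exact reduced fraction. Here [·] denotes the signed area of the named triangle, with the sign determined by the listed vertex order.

Assign N = (0, 0), M = (1, 0), T = (0, 1) — the answer is frame-independent, so this choice is without loss of generality.
1. V is the centroid of triangle NTM ⇒ V = (1/3, 1/3)
2. F is the midpoint of NM ⇒ F = (1/2, 0)
3. S is the centroid of triangle VNF ⇒ S = (5/18, 1/9)
4. G is the midpoint of MS ⇒ G = (23/36, 1/18)
2·[GVF] = 1/18, 2·[GNT] = -23/36
[GVF]:[GNT] = 1/18:-23/36 = -2/23

[GVF]:[GNT] = -2/23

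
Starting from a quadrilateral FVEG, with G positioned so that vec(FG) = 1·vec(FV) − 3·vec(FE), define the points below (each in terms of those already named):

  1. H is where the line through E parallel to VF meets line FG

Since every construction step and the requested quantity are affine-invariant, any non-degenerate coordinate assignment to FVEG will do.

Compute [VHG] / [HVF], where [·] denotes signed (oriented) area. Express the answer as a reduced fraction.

[VHG]:[HVF] = -4

Assign F = (0, 0), V = (1, 0), E = (0, 1), G = (1, -3) — the answer is frame-independent, so this choice is without loss of generality.
1. H is where the line through E parallel to VF meets line FG ⇒ H = (-1/3, 1)
2·[VHG] = 4, 2·[HVF] = -1
[VHG]:[HVF] = 4:-1 = -4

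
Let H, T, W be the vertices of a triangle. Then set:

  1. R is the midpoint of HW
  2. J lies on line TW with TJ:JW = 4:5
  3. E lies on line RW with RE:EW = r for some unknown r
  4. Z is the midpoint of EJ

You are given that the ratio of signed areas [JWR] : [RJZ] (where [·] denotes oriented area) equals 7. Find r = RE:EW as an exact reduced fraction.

Work in coordinates with H = (0, 0), T = (1, 0), W = (0, 1).
1. R is the midpoint of HW ⇒ R = (0, 1/2)
2. J lies on line TW with TJ:JW = 4:5 ⇒ J = (5/9, 4/9)
3. With RE:EW = r, write λ = r/(r+1) so E = R + λ·(W−R); E is affine-linear in λ
4. Z is the midpoint of EJ ⇒ Z is an affine combination of earlier points and hence also affine-linear in λ
Every point depending on E is an affine combination of E and λ-independent points, so each such coordinate is linear in λ; the λ² term in each signed area is a multiple of (W−R)×(W−R) = 0, so 2·[JWR] and 2·[RJZ] are each linear in λ. Evaluating at λ=0 and λ=1:
  2·[JWR] = 5/18,   2·[RJZ] = 5/36·λ
So [JWR]:[RJZ] = (5/18) / (5/36·λ). Setting this equal to 7:
  5/18 = 7·(5/36·λ)  ⇒  λ = 2/7
Then r = λ/(1−λ) = (2/7)/(5/7) = 2/5. Check: with r = 2/5, E = (0, 9/14) and [JWR]:[RJZ] = 7 as required.

r = 2/5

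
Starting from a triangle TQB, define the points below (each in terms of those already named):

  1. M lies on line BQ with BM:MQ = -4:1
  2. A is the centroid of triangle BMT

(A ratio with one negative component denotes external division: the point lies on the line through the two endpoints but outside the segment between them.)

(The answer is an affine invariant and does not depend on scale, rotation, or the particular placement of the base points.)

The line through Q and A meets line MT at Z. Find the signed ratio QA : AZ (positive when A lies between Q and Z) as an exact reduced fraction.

Work in coordinates with T = (0, 0), Q = (1, 0), B = (0, 1).
1. M lies on line BQ with BM:MQ = -4:1 ⇒ M = (4/3, -1/3)
2. A is the centroid of triangle BMT ⇒ A = (4/9, 2/9)
line QA meets MT at Z = (8/3, -2/3)
A = Q + t·(Z−Q) with t = -1/3, so QA:AZ = -1/3:4/3

QA:AZ = -1/4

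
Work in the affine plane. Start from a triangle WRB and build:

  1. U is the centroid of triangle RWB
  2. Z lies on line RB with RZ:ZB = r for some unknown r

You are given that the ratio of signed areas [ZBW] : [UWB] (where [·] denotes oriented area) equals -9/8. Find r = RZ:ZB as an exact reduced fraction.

r = 5/3

Set W = (0, 0), R = (1, 0), B = (0, 1); any affine frame gives the same invariant.
1. U is the centroid of triangle RWB ⇒ U = (1/3, 1/3)
2. With RZ:ZB = r, write λ = r/(r+1) so Z = R + λ·(B−R); Z is affine-linear in λ
Every point depending on Z is an affine combination of Z and λ-independent points, so each such coordinate is linear in λ; the λ² term in each signed area is a multiple of (B−R)×(B−R) = 0, so 2·[ZBW] and 2·[UWB] are each linear in λ. Evaluating at λ=0 and λ=1:
  2·[ZBW] = −λ + 1,   2·[UWB] = -1/3
So [ZBW]:[UWB] = (−λ + 1) / (-1/3). Setting this equal to -9/8:
  −λ + 1 = -9/8·(-1/3)  ⇒  λ = 5/8
Then r = λ/(1−λ) = (5/8)/(3/8) = 5/3. Check: with r = 5/3, Z = (3/8, 5/8) and [ZBW]:[UWB] = -9/8 as required.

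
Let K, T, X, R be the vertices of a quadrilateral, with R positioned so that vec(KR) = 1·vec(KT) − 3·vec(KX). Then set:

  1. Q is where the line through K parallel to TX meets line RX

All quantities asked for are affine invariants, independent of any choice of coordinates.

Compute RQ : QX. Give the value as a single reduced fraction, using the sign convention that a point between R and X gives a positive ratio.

RQ:QX = 2

Set K = (0, 0), T = (1, 0), X = (0, 1), R = (1, -3); any affine frame gives the same invariant.
1. Q is where the line through K parallel to TX meets line RX ⇒ Q = (1/3, -1/3)
Q = R + t·(X−R) with t = 2/3, so RQ:QX = t:(1−t) = 2/3:1/3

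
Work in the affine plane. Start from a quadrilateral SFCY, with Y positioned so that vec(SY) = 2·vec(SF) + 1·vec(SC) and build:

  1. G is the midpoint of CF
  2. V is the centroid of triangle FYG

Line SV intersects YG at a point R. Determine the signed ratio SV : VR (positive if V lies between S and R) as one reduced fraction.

SV:VR = 1/2

Work in coordinates with S = (0, 0), F = (1, 0), C = (0, 1), Y = (2, 1).
1. G is the midpoint of CF ⇒ G = (1/2, 1/2)
2. V is the centroid of triangle FYG ⇒ V = (7/6, 1/2)
line SV meets YG at R = (7/2, 3/2)
V = S + t·(R−S) with t = 1/3, so SV:VR = 1/3:2/3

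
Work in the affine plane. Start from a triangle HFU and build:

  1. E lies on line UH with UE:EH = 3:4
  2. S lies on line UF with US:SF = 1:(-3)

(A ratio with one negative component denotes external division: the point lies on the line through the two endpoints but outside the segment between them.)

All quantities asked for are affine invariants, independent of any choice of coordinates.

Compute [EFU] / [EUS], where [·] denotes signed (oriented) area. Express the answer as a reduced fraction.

Work in coordinates with H = (0, 0), F = (1, 0), U = (0, 1).
1. E lies on line UH with UE:EH = 3:4 ⇒ E = (0, 4/7)
2. S lies on line UF with US:SF = 1:(-3) ⇒ S = (-1/2, 3/2)
2·[EFU] = 3/7, 2·[EUS] = 3/14
[EFU]:[EUS] = 3/7:3/14 = 2

[EFU]:[EUS] = 2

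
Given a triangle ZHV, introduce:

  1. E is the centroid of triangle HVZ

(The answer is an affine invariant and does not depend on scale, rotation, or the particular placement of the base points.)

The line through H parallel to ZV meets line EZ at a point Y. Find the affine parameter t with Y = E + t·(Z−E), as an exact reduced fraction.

t = -2

Assign Z = (0, 0), H = (1, 0), V = (0, 1) — the answer is frame-independent, so this choice is without loss of generality.
1. E is the centroid of triangle HVZ ⇒ E = (1/3, 1/3)
through H parallel to ZV: direction (0, 1); meets EZ at Y = (1, 1)
Y = E + t·(Z−E) with t = -2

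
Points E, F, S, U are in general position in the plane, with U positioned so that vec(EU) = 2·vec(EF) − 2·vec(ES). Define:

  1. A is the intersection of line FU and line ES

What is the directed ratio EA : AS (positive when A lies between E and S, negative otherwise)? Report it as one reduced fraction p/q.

EA:AS = -2

Set E = (0, 0), F = (1, 0), S = (0, 1), U = (2, -2); any affine frame gives the same invariant.
1. A is the intersection of line FU and line ES ⇒ A = (0, 2)
A = E + t·(S−E) with t = 2, so EA:AS = t:(1−t) = 2:-1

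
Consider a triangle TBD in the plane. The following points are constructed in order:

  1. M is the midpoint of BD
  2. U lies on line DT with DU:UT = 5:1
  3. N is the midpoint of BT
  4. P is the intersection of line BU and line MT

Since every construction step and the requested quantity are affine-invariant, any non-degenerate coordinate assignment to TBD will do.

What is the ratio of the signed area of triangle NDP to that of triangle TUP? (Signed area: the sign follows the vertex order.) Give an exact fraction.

Work in coordinates with T = (0, 0), B = (1, 0), D = (0, 1).
1. M is the midpoint of BD ⇒ M = (1/2, 1/2)
2. U lies on line DT with DU:UT = 5:1 ⇒ U = (0, 1/6)
3. N is the midpoint of BT ⇒ N = (1/2, 0)
4. P is the intersection of line BU and line MT ⇒ P = (1/7, 1/7)
2·[NDP] = 2/7, 2·[TUP] = -1/42
[NDP]:[TUP] = 2/7:-1/42 = -12

[NDP]:[TUP] = -12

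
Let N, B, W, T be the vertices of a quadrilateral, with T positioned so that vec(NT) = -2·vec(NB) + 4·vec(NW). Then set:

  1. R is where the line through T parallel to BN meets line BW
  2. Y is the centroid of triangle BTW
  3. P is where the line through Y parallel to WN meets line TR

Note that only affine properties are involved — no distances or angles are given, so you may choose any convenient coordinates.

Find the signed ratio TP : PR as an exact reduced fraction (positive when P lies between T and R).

TP:PR = -5/8

Assign N = (0, 0), B = (1, 0), W = (0, 1), T = (-2, 4) — the answer is frame-independent, so this choice is without loss of generality.
1. R is where the line through T parallel to BN meets line BW ⇒ R = (-3, 4)
2. Y is the centroid of triangle BTW ⇒ Y = (-1/3, 5/3)
3. P is where the line through Y parallel to WN meets line TR ⇒ P = (-1/3, 4)
P = T + t·(R−T) with t = -5/3, so TP:PR = t:(1−t) = -5/3:8/3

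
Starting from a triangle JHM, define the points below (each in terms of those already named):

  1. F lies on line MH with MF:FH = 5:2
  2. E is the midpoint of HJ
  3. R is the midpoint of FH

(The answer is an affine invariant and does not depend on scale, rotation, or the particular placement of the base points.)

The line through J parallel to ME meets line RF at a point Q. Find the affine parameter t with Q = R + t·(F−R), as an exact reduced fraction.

t = 13

Choose coordinates J = (0, 0), H = (1, 0), M = (0, 1).
1. F lies on line MH with MF:FH = 5:2 ⇒ F = (5/7, 2/7)
2. E is the midpoint of HJ ⇒ E = (1/2, 0)
3. R is the midpoint of FH ⇒ R = (6/7, 1/7)
through J parallel to ME: direction (1/2, -1); meets RF at Q = (-1, 2)
Q = R + t·(F−R) with t = 13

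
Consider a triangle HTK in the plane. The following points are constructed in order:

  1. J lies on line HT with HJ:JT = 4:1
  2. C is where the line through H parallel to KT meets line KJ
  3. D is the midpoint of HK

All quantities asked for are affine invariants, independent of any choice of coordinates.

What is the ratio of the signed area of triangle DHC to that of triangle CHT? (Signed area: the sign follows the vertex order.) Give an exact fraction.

Assign H = (0, 0), T = (1, 0), K = (0, 1) — the answer is frame-independent, so this choice is without loss of generality.
1. J lies on line HT with HJ:JT = 4:1 ⇒ J = (4/5, 0)
2. C is where the line through H parallel to KT meets line KJ ⇒ C = (4, -4)
3. D is the midpoint of HK ⇒ D = (0, 1/2)
2·[DHC] = 2, 2·[CHT] = -4
[DHC]:[CHT] = 2:-4 = -1/2

[DHC]:[CHT] = -1/2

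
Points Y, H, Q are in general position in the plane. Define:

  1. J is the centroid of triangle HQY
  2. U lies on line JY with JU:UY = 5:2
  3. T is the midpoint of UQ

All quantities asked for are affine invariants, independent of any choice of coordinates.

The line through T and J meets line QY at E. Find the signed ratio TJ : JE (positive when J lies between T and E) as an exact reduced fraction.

TJ:JE = -6/7

Work in coordinates with Y = (0, 0), H = (1, 0), Q = (0, 1).
1. J is the centroid of triangle HQY ⇒ J = (1/3, 1/3)
2. U lies on line JY with JU:UY = 5:2 ⇒ U = (2/21, 2/21)
3. T is the midpoint of UQ ⇒ T = (1/21, 23/42)
line TJ meets QY at E = (0, 7/12)
J = T + t·(E−T) with t = -6, so TJ:JE = -6:7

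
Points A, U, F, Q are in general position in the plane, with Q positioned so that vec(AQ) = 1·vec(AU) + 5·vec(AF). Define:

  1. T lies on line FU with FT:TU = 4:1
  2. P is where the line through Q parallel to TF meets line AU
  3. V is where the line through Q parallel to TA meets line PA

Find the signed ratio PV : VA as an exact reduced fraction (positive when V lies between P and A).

PV:VA = -25/19

Set A = (0, 0), U = (1, 0), F = (0, 1), Q = (1, 5); any affine frame gives the same invariant.
1. T lies on line FU with FT:TU = 4:1 ⇒ T = (4/5, 1/5)
2. P is where the line through Q parallel to TF meets line AU ⇒ P = (6, 0)
3. V is where the line through Q parallel to TA meets line PA ⇒ V = (-19, 0)
V = P + t·(A−P) with t = 25/6, so PV:VA = t:(1−t) = 25/6:-19/6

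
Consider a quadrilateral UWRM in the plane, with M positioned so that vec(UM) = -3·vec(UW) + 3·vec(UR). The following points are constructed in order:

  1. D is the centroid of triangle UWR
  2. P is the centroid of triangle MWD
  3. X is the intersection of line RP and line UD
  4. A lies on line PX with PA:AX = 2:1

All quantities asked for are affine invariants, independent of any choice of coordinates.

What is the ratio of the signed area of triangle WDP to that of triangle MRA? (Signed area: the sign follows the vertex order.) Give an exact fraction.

Work in coordinates with U = (0, 0), W = (1, 0), R = (0, 1), M = (-3, 3).
1. D is the centroid of triangle UWR ⇒ D = (1/3, 1/3)
2. P is the centroid of triangle MWD ⇒ P = (-5/9, 10/9)
3. X is the intersection of line RP and line UD ⇒ X = (5/6, 5/6)
4. A lies on line PX with PA:AX = 2:1 ⇒ A = (10/27, 25/27)
2·[WDP] = -2/9, 2·[MRA] = 14/27
[WDP]:[MRA] = -2/9:14/27 = -3/7

[WDP]:[MRA] = -3/7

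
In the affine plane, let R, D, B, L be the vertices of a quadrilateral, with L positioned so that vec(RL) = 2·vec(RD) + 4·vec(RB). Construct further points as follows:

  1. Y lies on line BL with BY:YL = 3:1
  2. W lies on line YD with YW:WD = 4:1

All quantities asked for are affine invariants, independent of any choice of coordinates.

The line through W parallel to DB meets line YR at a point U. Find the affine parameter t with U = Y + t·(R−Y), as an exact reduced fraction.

Assign R = (0, 0), D = (1, 0), B = (0, 1), L = (2, 4) — the answer is frame-independent, so this choice is without loss of generality.
1. Y lies on line BL with BY:YL = 3:1 ⇒ Y = (3/2, 13/4)
2. W lies on line YD with YW:WD = 4:1 ⇒ W = (11/10, 13/20)
through W parallel to DB: direction (-1, 1); meets YR at U = (21/38, 91/76)
U = Y + t·(R−Y) with t = 12/19

t = 12/19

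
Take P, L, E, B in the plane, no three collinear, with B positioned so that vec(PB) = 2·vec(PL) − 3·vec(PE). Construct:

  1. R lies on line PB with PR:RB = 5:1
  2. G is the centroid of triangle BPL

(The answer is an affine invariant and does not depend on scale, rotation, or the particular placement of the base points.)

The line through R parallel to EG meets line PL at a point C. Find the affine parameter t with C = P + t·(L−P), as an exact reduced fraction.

t = 5/12

Choose coordinates P = (0, 0), L = (1, 0), E = (0, 1), B = (2, -3).
1. R lies on line PB with PR:RB = 5:1 ⇒ R = (5/3, -5/2)
2. G is the centroid of triangle BPL ⇒ G = (1, -1)
through R parallel to EG: direction (1, -2); meets PL at C = (5/12, 0)
C = P + t·(L−P) with t = 5/12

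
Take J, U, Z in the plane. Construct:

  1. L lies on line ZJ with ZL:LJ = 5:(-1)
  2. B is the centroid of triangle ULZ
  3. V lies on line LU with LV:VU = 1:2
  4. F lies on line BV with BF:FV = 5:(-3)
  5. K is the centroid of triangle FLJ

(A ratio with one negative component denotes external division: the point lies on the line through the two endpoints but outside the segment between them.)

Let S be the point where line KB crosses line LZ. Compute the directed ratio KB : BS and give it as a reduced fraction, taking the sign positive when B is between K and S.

Assign J = (0, 0), U = (1, 0), Z = (0, 1) — the answer is frame-independent, so this choice is without loss of generality.
1. L lies on line ZJ with ZL:LJ = 5:(-1) ⇒ L = (0, -1/4)
2. B is the centroid of triangle ULZ ⇒ B = (1/3, 1/4)
3. V lies on line LU with LV:VU = 1:2 ⇒ V = (1/3, -1/6)
4. F lies on line BV with BF:FV = 5:(-3) ⇒ F = (1/3, -19/24)
5. K is the centroid of triangle FLJ ⇒ K = (1/9, -25/72)
line KB meets LZ at S = (0, -31/48)
B = K + t·(S−K) with t = -2, so KB:BS = -2:3

KB:BS = -2/3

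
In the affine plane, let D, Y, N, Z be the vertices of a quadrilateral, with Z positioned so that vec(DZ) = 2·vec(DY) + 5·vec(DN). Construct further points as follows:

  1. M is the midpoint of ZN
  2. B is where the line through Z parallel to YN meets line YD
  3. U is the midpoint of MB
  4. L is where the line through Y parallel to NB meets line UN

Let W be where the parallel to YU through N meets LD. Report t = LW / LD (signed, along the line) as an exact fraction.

t = 6/11

Assign D = (0, 0), Y = (1, 0), N = (0, 1), Z = (2, 5) — the answer is frame-independent, so this choice is without loss of generality.
1. M is the midpoint of ZN ⇒ M = (1, 3)
2. B is where the line through Z parallel to YN meets line YD ⇒ B = (7, 0)
3. U is the midpoint of MB ⇒ U = (4, 3/2)
4. L is where the line through Y parallel to NB meets line UN ⇒ L = (-16/5, 3/5)
through N parallel to YU: direction (3, 3/2); meets LD at W = (-16/11, 3/11)
W = L + t·(D−L) with t = 6/11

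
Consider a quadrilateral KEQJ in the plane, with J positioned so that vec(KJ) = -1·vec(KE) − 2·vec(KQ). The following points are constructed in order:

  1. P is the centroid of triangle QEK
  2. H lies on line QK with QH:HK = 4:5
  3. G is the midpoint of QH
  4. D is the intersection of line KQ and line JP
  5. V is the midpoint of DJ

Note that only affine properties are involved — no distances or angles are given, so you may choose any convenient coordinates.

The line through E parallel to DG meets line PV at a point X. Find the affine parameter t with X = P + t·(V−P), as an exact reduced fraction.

t = -4/5

Choose coordinates K = (0, 0), E = (1, 0), Q = (0, 1), J = (-1, -2).
1. P is the centroid of triangle QEK ⇒ P = (1/3, 1/3)
2. H lies on line QK with QH:HK = 4:5 ⇒ H = (0, 5/9)
3. G is the midpoint of QH ⇒ G = (0, 7/9)
4. D is the intersection of line KQ and line JP ⇒ D = (0, -1/4)
5. V is the midpoint of DJ ⇒ V = (-1/2, -9/8)
through E parallel to DG: direction (0, 37/36); meets PV at X = (1, 3/2)
X = P + t·(V−P) with t = -4/5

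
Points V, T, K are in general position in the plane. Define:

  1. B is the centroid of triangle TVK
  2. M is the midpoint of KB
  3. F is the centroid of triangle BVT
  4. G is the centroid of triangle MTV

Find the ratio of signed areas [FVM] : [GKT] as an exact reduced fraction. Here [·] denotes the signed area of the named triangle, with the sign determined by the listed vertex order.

[FVM]:[GKT] = 5/7

Choose coordinates V = (0, 0), T = (1, 0), K = (0, 1).
1. B is the centroid of triangle TVK ⇒ B = (1/3, 1/3)
2. M is the midpoint of KB ⇒ M = (1/6, 2/3)
3. F is the centroid of triangle BVT ⇒ F = (4/9, 1/9)
4. G is the centroid of triangle MTV ⇒ G = (7/18, 2/9)
2·[FVM] = -5/18, 2·[GKT] = -7/18
[FVM]:[GKT] = -5/18:-7/18 = 5/7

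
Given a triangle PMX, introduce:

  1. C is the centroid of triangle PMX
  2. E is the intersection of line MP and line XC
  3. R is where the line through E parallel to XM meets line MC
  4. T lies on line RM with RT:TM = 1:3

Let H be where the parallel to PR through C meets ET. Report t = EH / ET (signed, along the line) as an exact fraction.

Assign P = (0, 0), M = (1, 0), X = (0, 1) — the answer is frame-independent, so this choice is without loss of generality.
1. C is the centroid of triangle PMX ⇒ C = (1/3, 1/3)
2. E is the intersection of line MP and line XC ⇒ E = (1/2, 0)
3. R is where the line through E parallel to XM meets line MC ⇒ R = (0, 1/2)
4. T lies on line RM with RT:TM = 1:3 ⇒ T = (1/4, 3/8)
through C parallel to PR: direction (0, 1/2); meets ET at H = (1/3, 1/4)
H = E + t·(T−E) with t = 2/3

t = 2/3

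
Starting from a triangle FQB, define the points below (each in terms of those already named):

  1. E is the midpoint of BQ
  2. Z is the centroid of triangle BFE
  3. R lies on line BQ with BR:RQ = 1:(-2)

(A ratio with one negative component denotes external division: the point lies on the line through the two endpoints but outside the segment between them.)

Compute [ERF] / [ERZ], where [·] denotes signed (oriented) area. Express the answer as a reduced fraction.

Work in coordinates with F = (0, 0), Q = (1, 0), B = (0, 1).
1. E is the midpoint of BQ ⇒ E = (1/2, 1/2)
2. Z is the centroid of triangle BFE ⇒ Z = (1/6, 1/2)
3. R lies on line BQ with BR:RQ = 1:(-2) ⇒ R = (-1, 2)
2·[ERF] = 3/2, 2·[ERZ] = 1/2
[ERF]:[ERZ] = 3/2:1/2 = 3

[ERF]:[ERZ] = 3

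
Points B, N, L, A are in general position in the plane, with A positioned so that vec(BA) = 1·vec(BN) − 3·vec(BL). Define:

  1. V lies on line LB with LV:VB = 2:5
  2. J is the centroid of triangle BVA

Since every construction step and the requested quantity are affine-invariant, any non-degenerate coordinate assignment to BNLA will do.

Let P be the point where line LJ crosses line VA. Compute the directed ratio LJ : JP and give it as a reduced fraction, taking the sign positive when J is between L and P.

LJ:JP = -11/5

Choose coordinates B = (0, 0), N = (1, 0), L = (0, 1), A = (1, -3).
1. V lies on line LB with LV:VB = 2:5 ⇒ V = (0, 5/7)
2. J is the centroid of triangle BVA ⇒ J = (1/3, -16/21)
line LJ meets VA at P = (2/11, 3/77)
J = L + t·(P−L) with t = 11/6, so LJ:JP = 11/6:-5/6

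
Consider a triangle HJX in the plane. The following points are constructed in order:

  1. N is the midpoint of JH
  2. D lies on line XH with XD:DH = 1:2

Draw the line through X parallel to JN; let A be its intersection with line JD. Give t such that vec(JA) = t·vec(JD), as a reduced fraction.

t = 3/2

Work in coordinates with H = (0, 0), J = (1, 0), X = (0, 1).
1. N is the midpoint of JH ⇒ N = (1/2, 0)
2. D lies on line XH with XD:DH = 1:2 ⇒ D = (0, 2/3)
through X parallel to JN: direction (-1/2, 0); meets JD at A = (-1/2, 1)
A = J + t·(D−J) with t = 3/2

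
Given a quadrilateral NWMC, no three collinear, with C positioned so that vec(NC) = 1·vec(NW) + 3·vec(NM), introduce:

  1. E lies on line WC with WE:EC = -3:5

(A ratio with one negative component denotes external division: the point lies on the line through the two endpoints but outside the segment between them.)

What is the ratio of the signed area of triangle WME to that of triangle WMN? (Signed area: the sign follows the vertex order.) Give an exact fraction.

Work in coordinates with N = (0, 0), W = (1, 0), M = (0, 1), C = (1, 3).
1. E lies on line WC with WE:EC = -3:5 ⇒ E = (1, -9/2)
2·[WME] = 9/2, 2·[WMN] = 1
[WME]:[WMN] = 9/2:1 = 9/2

[WME]:[WMN] = 9/2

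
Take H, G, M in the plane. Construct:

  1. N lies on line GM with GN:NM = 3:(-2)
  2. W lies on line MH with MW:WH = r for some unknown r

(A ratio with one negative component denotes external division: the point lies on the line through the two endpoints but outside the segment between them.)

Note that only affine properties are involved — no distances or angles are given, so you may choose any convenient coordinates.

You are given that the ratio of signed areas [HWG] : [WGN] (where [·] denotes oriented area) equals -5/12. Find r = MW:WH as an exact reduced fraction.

r = 4/5

Assign H = (0, 0), G = (1, 0), M = (0, 1) — the answer is frame-independent, so this choice is without loss of generality.
1. N lies on line GM with GN:NM = 3:(-2) ⇒ N = (-2, 3)
2. With MW:WH = r, write λ = r/(r+1) so W = M + λ·(H−M); W is affine-linear in λ
Every point depending on W is an affine combination of W and λ-independent points, so each such coordinate is linear in λ; the λ² term in each signed area is a multiple of (H−M)×(H−M) = 0, so 2·[HWG] and 2·[WGN] are each linear in λ. Evaluating at λ=0 and λ=1:
  2·[HWG] = λ − 1,   2·[WGN] = 3·λ
So [HWG]:[WGN] = (λ − 1) / (3·λ). Setting this equal to -5/12:
  λ − 1 = -5/12·(3·λ)  ⇒  λ = 4/9
Then r = λ/(1−λ) = (4/9)/(5/9) = 4/5. Check: with r = 4/5, W = (0, 5/9) and [HWG]:[WGN] = -5/12 as required.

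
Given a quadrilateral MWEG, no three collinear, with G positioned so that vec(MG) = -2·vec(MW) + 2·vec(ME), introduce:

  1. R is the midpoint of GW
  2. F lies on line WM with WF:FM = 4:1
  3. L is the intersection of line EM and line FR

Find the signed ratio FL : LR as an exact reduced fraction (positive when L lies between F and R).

Assign M = (0, 0), W = (1, 0), E = (0, 1), G = (-2, 2) — the answer is frame-independent, so this choice is without loss of generality.
1. R is the midpoint of GW ⇒ R = (-1/2, 1)
2. F lies on line WM with WF:FM = 4:1 ⇒ F = (1/5, 0)
3. L is the intersection of line EM and line FR ⇒ L = (0, 2/7)
L = F + t·(R−F) with t = 2/7, so FL:LR = t:(1−t) = 2/7:5/7

FL:LR = 2/5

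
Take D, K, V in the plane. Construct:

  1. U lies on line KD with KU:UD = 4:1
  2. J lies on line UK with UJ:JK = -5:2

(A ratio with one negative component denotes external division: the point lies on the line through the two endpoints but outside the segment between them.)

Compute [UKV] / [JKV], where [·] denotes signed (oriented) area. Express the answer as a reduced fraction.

Work in coordinates with D = (0, 0), K = (1, 0), V = (0, 1).
1. U lies on line KD with KU:UD = 4:1 ⇒ U = (1/5, 0)
2. J lies on line UK with UJ:JK = -5:2 ⇒ J = (23/15, 0)
2·[UKV] = 4/5, 2·[JKV] = -8/15
[UKV]:[JKV] = 4/5:-8/15 = -3/2

[UKV]:[JKV] = -3/2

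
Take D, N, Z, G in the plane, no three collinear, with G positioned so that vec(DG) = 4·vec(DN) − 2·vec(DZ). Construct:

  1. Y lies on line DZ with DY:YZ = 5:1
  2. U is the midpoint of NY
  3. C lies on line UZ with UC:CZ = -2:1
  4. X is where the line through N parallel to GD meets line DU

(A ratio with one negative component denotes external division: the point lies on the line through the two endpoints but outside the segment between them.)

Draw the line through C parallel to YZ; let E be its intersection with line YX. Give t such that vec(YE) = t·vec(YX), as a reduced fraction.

Choose coordinates D = (0, 0), N = (1, 0), Z = (0, 1), G = (4, -2).
1. Y lies on line DZ with DY:YZ = 5:1 ⇒ Y = (0, 5/6)
2. U is the midpoint of NY ⇒ U = (1/2, 5/12)
3. C lies on line UZ with UC:CZ = -2:1 ⇒ C = (-1/2, 19/12)
4. X is where the line through N parallel to GD meets line DU ⇒ X = (3/8, 5/16)
through C parallel to YZ: direction (0, 1/6); meets YX at E = (-1/2, 55/36)
E = Y + t·(X−Y) with t = -4/3

t = -4/3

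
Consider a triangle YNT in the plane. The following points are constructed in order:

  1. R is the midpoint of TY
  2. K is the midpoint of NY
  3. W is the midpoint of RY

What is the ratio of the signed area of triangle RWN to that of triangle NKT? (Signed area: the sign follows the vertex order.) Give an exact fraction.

[RWN]:[NKT] = -1/2

Set Y = (0, 0), N = (1, 0), T = (0, 1); any affine frame gives the same invariant.
1. R is the midpoint of TY ⇒ R = (0, 1/2)
2. K is the midpoint of NY ⇒ K = (1/2, 0)
3. W is the midpoint of RY ⇒ W = (0, 1/4)
2·[RWN] = 1/4, 2·[NKT] = -1/2
[RWN]:[NKT] = 1/4:-1/2 = -1/2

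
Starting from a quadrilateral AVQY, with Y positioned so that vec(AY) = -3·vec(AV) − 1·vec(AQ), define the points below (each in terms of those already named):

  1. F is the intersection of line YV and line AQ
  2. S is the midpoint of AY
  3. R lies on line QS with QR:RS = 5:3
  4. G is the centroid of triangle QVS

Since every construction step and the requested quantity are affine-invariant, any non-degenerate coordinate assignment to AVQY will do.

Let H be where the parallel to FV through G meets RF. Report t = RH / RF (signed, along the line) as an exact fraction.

t = 17/105

Set A = (0, 0), V = (1, 0), Q = (0, 1), Y = (-3, -1); any affine frame gives the same invariant.
1. F is the intersection of line YV and line AQ ⇒ F = (0, -1/4)
2. S is the midpoint of AY ⇒ S = (-3/2, -1/2)
3. R lies on line QS with QR:RS = 5:3 ⇒ R = (-15/16, 1/16)
4. G is the centroid of triangle QVS ⇒ G = (-1/6, 1/6)
through G parallel to FV: direction (1, 1/4); meets RF at H = (-11/14, 1/84)
H = R + t·(F−R) with t = 17/105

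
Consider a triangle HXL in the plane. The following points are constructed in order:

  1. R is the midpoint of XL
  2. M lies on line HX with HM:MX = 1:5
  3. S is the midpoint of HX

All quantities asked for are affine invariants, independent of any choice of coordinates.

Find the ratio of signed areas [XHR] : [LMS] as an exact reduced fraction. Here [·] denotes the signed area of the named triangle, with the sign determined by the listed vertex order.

Work in coordinates with H = (0, 0), X = (1, 0), L = (0, 1).
1. R is the midpoint of XL ⇒ R = (1/2, 1/2)
2. M lies on line HX with HM:MX = 1:5 ⇒ M = (1/6, 0)
3. S is the midpoint of HX ⇒ S = (1/2, 0)
2·[XHR] = -1/2, 2·[LMS] = 1/3
[XHR]:[LMS] = -1/2:1/3 = -3/2

[XHR]:[LMS] = -3/2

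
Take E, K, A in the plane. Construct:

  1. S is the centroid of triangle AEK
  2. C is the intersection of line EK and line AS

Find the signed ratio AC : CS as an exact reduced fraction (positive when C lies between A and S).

Choose coordinates E = (0, 0), K = (1, 0), A = (0, 1).
1. S is the centroid of triangle AEK ⇒ S = (1/3, 1/3)
2. C is the intersection of line EK and line AS ⇒ C = (1/2, 0)
C = A + t·(S−A) with t = 3/2, so AC:CS = t:(1−t) = 3/2:-1/2

AC:CS = -3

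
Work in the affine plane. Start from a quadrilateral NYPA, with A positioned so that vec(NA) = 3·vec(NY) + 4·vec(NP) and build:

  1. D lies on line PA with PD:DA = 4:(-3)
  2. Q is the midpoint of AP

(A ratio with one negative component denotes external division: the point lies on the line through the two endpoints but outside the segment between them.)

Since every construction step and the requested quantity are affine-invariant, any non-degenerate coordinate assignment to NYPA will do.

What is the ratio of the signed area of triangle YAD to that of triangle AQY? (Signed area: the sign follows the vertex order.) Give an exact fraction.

[YAD]:[AQY] = -6

Assign N = (0, 0), Y = (1, 0), P = (0, 1), A = (3, 4) — the answer is frame-independent, so this choice is without loss of generality.
1. D lies on line PA with PD:DA = 4:(-3) ⇒ D = (12, 13)
2. Q is the midpoint of AP ⇒ Q = (3/2, 5/2)
2·[YAD] = -18, 2·[AQY] = 3
[YAD]:[AQY] = -18:3 = -6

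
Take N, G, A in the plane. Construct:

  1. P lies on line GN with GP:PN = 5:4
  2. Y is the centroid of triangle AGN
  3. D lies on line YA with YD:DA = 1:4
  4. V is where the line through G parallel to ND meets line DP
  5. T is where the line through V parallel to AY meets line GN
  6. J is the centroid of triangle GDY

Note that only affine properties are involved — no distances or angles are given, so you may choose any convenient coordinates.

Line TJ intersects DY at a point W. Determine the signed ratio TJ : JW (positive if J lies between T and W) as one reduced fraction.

TJ:JW = -7/4

Set N = (0, 0), G = (1, 0), A = (0, 1); any affine frame gives the same invariant.
1. P lies on line GN with GP:PN = 5:4 ⇒ P = (4/9, 0)
2. Y is the centroid of triangle AGN ⇒ Y = (1/3, 1/3)
3. D lies on line YA with YD:DA = 1:4 ⇒ D = (4/15, 7/15)
4. V is where the line through G parallel to ND meets line DP ⇒ V = (2/3, -7/12)
5. T is where the line through V parallel to AY meets line GN ⇒ T = (3/8, 0)
6. J is the centroid of triangle GDY ⇒ J = (8/15, 4/15)
line TJ meets DY at W = (31/70, 4/35)
J = T + t·(W−T) with t = 7/3, so TJ:JW = 7/3:-4/3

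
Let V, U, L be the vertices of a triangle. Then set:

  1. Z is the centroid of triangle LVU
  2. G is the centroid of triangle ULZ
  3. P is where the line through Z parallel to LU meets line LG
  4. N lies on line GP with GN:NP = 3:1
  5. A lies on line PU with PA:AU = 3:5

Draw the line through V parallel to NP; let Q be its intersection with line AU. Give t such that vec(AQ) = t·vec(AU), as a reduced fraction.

Set V = (0, 0), U = (1, 0), L = (0, 1); any affine frame gives the same invariant.
1. Z is the centroid of triangle LVU ⇒ Z = (1/3, 1/3)
2. G is the centroid of triangle ULZ ⇒ G = (4/9, 4/9)
3. P is where the line through Z parallel to LU meets line LG ⇒ P = (4/3, -2/3)
4. N lies on line GP with GN:NP = 3:1 ⇒ N = (10/9, -7/18)
5. A lies on line PU with PA:AU = 3:5 ⇒ A = (29/24, -5/12)
through V parallel to NP: direction (2/9, -5/18); meets AU at Q = (8/3, -10/3)
Q = A + t·(U−A) with t = -7

t = -7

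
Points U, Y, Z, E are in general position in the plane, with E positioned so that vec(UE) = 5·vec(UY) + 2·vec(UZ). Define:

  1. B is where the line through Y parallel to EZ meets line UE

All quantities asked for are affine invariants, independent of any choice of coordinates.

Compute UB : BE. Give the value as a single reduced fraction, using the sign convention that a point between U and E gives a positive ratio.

Choose coordinates U = (0, 0), Y = (1, 0), Z = (0, 1), E = (5, 2).
1. B is where the line through Y parallel to EZ meets line UE ⇒ B = (-1, -2/5)
B = U + t·(E−U) with t = -1/5, so UB:BE = t:(1−t) = -1/5:6/5

UB:BE = -1/6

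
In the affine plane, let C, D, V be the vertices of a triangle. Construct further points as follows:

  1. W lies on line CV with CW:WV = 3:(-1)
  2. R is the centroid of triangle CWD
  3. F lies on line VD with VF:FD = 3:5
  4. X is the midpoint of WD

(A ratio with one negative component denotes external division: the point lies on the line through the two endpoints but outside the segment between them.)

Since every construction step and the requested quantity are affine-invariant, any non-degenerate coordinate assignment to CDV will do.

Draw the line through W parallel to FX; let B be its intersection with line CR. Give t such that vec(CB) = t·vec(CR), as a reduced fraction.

Assign C = (0, 0), D = (1, 0), V = (0, 1) — the answer is frame-independent, so this choice is without loss of generality.
1. W lies on line CV with CW:WV = 3:(-1) ⇒ W = (0, 3/2)
2. R is the centroid of triangle CWD ⇒ R = (1/3, 1/2)
3. F lies on line VD with VF:FD = 3:5 ⇒ F = (3/8, 5/8)
4. X is the midpoint of WD ⇒ X = (1/2, 3/4)
through W parallel to FX: direction (1/8, 1/8); meets CR at B = (3, 9/2)
B = C + t·(R−C) with t = 9

t = 9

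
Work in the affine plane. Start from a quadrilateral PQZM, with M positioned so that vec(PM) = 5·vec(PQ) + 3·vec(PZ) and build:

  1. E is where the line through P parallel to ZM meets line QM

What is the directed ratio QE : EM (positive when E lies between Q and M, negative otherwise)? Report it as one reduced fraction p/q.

Work in coordinates with P = (0, 0), Q = (1, 0), Z = (0, 1), M = (5, 3).
1. E is where the line through P parallel to ZM meets line QM ⇒ E = (15/7, 6/7)
E = Q + t·(M−Q) with t = 2/7, so QE:EM = t:(1−t) = 2/7:5/7

QE:EM = 2/5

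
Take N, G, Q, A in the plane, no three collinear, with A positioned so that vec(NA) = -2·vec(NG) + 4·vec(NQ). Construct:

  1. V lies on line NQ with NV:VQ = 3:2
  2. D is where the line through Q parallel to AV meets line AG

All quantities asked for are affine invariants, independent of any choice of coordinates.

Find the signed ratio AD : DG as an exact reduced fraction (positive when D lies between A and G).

AD:DG = 4/7

Choose coordinates N = (0, 0), G = (1, 0), Q = (0, 1), A = (-2, 4).
1. V lies on line NQ with NV:VQ = 3:2 ⇒ V = (0, 3/5)
2. D is where the line through Q parallel to AV meets line AG ⇒ D = (-10/11, 28/11)
D = A + t·(G−A) with t = 4/11, so AD:DG = t:(1−t) = 4/11:7/11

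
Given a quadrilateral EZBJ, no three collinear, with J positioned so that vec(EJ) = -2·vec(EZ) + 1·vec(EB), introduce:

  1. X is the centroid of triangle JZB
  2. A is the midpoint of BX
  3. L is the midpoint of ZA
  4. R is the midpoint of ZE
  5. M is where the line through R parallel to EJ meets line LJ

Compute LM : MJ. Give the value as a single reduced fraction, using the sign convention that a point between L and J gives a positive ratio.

LM:MJ = 3/2

Assign E = (0, 0), Z = (1, 0), B = (0, 1), J = (-2, 1) — the answer is frame-independent, so this choice is without loss of generality.
1. X is the centroid of triangle JZB ⇒ X = (-1/3, 2/3)
2. A is the midpoint of BX ⇒ A = (-1/6, 5/6)
3. L is the midpoint of ZA ⇒ L = (5/12, 5/12)
4. R is the midpoint of ZE ⇒ R = (1/2, 0)
5. M is where the line through R parallel to EJ meets line LJ ⇒ M = (-31/30, 23/30)
M = L + t·(J−L) with t = 3/5, so LM:MJ = t:(1−t) = 3/5:2/5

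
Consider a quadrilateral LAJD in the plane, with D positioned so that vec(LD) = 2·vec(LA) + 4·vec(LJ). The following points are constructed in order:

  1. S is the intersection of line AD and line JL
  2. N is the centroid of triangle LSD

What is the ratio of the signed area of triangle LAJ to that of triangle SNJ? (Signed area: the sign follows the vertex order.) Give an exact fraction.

Choose coordinates L = (0, 0), A = (1, 0), J = (0, 1), D = (2, 4).
1. S is the intersection of line AD and line JL ⇒ S = (0, -4)
2. N is the centroid of triangle LSD ⇒ N = (2/3, 0)
2·[LAJ] = 1, 2·[SNJ] = 10/3
[LAJ]:[SNJ] = 1:10/3 = 3/10

[LAJ]:[SNJ] = 3/10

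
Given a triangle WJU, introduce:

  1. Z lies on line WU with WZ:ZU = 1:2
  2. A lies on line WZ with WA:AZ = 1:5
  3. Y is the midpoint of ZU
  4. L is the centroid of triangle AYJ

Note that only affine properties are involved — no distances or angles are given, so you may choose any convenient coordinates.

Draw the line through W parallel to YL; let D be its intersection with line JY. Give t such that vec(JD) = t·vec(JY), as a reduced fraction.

Set W = (0, 0), J = (1, 0), U = (0, 1); any affine frame gives the same invariant.
1. Z lies on line WU with WZ:ZU = 1:2 ⇒ Z = (0, 1/3)
2. A lies on line WZ with WA:AZ = 1:5 ⇒ A = (0, 1/18)
3. Y is the midpoint of ZU ⇒ Y = (0, 2/3)
4. L is the centroid of triangle AYJ ⇒ L = (1/3, 13/54)
through W parallel to YL: direction (1/3, -23/54); meets JY at D = (-12/11, 46/33)
D = J + t·(Y−J) with t = 23/11

t = 23/11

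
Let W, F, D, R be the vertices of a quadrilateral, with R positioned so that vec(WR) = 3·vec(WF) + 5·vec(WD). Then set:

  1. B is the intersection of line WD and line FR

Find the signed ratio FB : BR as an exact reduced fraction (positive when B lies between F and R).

FB:BR = -1/3

Work in coordinates with W = (0, 0), F = (1, 0), D = (0, 1), R = (3, 5).
1. B is the intersection of line WD and line FR ⇒ B = (0, -5/2)
B = F + t·(R−F) with t = -1/2, so FB:BR = t:(1−t) = -1/2:3/2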